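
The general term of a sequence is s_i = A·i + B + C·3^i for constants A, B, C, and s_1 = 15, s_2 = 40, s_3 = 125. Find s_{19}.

At i = 1, 2, 3: A + B + 3C = 15; 2A + B + 9C = 40; 3A + B + 27C = 125.
Subtracting the first from the second: A + 6C = 25.
Subtracting the second from the third: A + 18C = 85.
Solving: C = 5, A = -5, then B = 5.
Hence s_{19} = -5·19 + 5 + 5·1162261467 = 5811307245.

5811307245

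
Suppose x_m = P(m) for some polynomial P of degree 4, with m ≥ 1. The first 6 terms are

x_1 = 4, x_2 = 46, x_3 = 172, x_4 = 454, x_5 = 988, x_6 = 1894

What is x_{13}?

1st diffs: 42, 126, 282, 534, 906.
2nd diffs: 84, 156, 252, 372.
3rd diffs: 72, 96, 120.
4th diffs: 24, 24 (constant).
Newton forward-difference form: x_m = 4 + 42·C(m-1,1) + 84·C(m-1,2) + 72·C(m-1,3) + 24·C(m-1,4).
At m = 13: m-1 = 12, so x_{13} = 4 + 504 + 5544 + 15840 + 11880 = 33772.

33772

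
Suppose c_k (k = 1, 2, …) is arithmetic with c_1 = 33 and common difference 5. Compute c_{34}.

c_k = 33 + (k - 1)·5.
c_{34} = 33 + 33·5 = 198.

198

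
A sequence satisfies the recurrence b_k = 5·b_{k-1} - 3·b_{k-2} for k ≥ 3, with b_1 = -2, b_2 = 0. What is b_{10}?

195510

Iterate the recurrence:
b_3 = 6  b_4 = 30  b_5 = 132  b_6 = 570  b_7 = 2454  b_8 = 10560  b_9 = 45438  b_{10} = 195510.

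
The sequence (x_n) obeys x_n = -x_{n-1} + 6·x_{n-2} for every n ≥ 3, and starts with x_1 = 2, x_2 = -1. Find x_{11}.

Compute successive terms:
x_3 = 13;  x_4 = -19;  x_5 = 97;  x_6 = -211;  x_7 = 793;  x_8 = -2059;  x_9 = 6817;  x_{10} = -19171;  x_{11} = 60073.
(Characteristic roots are 2 and -3.)

60073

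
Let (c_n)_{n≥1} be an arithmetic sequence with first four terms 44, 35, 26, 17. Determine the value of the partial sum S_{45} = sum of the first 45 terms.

-6930

Common difference d = -9.
c_n = 44 + (n - 1)·(-9).
c_{45} = -352; S = 45·(44 + (-352))/2 = -6930.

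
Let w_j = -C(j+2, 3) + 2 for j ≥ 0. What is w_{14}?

C(16, 3) = 560, so w_{14} = -558.

-558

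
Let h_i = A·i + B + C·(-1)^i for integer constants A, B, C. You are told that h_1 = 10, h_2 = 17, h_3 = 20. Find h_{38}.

Write the equations: A + B - C = 10; 2A + B + C = 17; 3A + B - C = 20.
Subtracting the first from the second: A + 2C = 7.
Subtracting the second from the third: A - 2C = 3.
Solving: C = 1, A = 5, then B = 6.
Hence h_{38} = 5·38 + 6 + 1·1 = 197.

197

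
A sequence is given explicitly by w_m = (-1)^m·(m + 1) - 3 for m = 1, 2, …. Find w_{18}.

16

(-1)^18 = 1; m + 1 at m=18 is 19; so w_{18} = 16.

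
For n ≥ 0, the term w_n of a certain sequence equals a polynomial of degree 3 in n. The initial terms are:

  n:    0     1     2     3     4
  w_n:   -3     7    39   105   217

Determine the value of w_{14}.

6507

1st diffs: 10, 32, 66, 112.
2nd diffs: 22, 34, 46.
3rd diffs: 12, 12 (constant).
Newton forward-difference form: w_n = -3 + 10·C(n,1) + 22·C(n,2) + 12·C(n,3).
At n = 14: n = 14, so w_{14} = -3 + 140 + 2002 + 4368 = 6507.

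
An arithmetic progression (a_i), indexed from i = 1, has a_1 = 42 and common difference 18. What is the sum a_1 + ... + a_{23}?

5520

a_i = 42 + (i - 1)·18.
a_{23} = 438; S = 23·(42 + 438)/2 = 5520.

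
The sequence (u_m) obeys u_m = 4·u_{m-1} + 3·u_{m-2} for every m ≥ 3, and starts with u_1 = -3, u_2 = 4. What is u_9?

84589

Compute successive terms:
u_3 = 7, u_4 = 40, u_5 = 181, u_6 = 844, u_7 = 3919, u_8 = 18208, u_9 = 84589.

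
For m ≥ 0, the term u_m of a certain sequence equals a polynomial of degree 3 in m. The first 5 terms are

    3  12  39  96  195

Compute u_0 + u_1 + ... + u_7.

1st diffs: 9, 27, 57, 99.
2nd diffs: 18, 30, 42.
3rd diffs: 12, 12 (constant).
Newton forward-difference form: u_m = 3 + 9·C(m,1) + 18·C(m,2) + 12·C(m,3).
Continuing: 348, 567, 864.
Summing m = 0..7 (8 terms) gives 2124.

2124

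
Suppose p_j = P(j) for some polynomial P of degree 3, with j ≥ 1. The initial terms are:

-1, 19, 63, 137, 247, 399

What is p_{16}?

5549

1st diffs: 20, 44, 74, 110, 152.
2nd diffs: 24, 30, 36, 42.
3rd diffs: 6, 6, 6 (constant).
So p_j = j^3 + 6j^2 - 5j - 3.
Evaluating at j = 16 gives p_{16} = 5549.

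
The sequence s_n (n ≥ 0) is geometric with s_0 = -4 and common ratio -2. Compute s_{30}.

-4294967296

s_n = (-4)·(-2)^(n-0).
s_{30} = (-4)·(-2)^30 = -4294967296.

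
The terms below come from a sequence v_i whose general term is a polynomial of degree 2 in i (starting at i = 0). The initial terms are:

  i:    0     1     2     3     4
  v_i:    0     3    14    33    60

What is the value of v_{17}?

1st diffs: 3, 11, 19, 27.
2nd diffs: 8, 8, 8 (constant).
So v_i = 4i^2 - i.
Evaluating at i = 17 gives v_{17} = 1139.

1139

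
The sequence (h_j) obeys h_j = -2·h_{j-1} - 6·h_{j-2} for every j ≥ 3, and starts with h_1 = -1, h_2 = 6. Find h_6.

-24

Applying the relation repeatedly:
h_3 = -6, h_4 = -24, h_5 = 84, h_6 = -24.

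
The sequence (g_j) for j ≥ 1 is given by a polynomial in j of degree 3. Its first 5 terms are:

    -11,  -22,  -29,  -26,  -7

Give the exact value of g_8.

1st diffs: -11, -7, 3, 19.
2nd diffs: 4, 10, 16.
3rd diffs: 6, 6 (constant).
Newton forward-difference form: g_j = -11 + (-11)·C(j-1,1) + 4·C(j-1,2) + 6·C(j-1,3).
At j = 8: j-1 = 7, so g_8 = -11 - 77 + 84 + 210 = 206.

206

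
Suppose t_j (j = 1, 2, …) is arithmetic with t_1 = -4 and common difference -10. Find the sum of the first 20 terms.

t_j = -4 + (j - 1)·(-10).
t_{20} = -194; S = 20·(-4 + (-194))/2 = -1980.

-1980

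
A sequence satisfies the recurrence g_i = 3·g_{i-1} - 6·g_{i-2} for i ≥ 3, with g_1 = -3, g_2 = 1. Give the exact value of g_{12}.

16281

g_3 = 21, g_4 = 57, g_5 = 45, g_6 = -207, g_7 = -891, g_8 = -1431, g_9 = 1053, g_{10} = 11745, g_{11} = 28917, g_{12} = 16281.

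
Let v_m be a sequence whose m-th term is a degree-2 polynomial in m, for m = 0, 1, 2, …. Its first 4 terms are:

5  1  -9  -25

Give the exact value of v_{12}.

1st diffs: -4, -10, -16.
2nd diffs: -6, -6 (constant).
Newton forward-difference form: v_m = 5 + (-4)·C(m,1) + (-6)·C(m,2).
At m = 12: m = 12, so v_{12} = 5 - 48 - 396 = -439.

-439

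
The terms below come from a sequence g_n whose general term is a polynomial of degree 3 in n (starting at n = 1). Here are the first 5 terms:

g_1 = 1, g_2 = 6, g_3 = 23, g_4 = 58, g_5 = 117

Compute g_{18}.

5798

1st diffs: 5, 17, 35, 59.
2nd diffs: 12, 18, 24.
3rd diffs: 6, 6 (constant).
Newton forward-difference form: g_n = 1 + 5·C(n-1,1) + 12·C(n-1,2) + 6·C(n-1,3).
At n = 18: n-1 = 17, so g_{18} = 1 + 85 + 1632 + 4080 = 5798.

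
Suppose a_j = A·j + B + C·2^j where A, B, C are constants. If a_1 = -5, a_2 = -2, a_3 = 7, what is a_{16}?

196552

The three given values yield: A + B + 2C = -5; 2A + B + 4C = -2; 3A + B + 8C = 7.
Subtracting the first from the second: A + 2C = 3.
Subtracting the second from the third: A + 4C = 9.
Solving: C = 3, A = -3, then B = -8.
Hence a_{16} = -3·16 + (-8) + 3·65536 = 196552.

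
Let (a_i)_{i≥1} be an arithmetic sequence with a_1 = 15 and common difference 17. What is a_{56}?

a_i = 15 + (i - 1)·17.
a_{56} = 15 + 55·17 = 950.

950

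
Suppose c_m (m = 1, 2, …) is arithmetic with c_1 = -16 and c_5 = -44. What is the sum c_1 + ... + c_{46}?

Common difference d = (-44 - (-16)) / (5 - 1) = -7.
c_m = -16 + (m - 1)·(-7).
c_{46} = -331; S = 46·(-16 + (-331))/2 = -7981.

-7981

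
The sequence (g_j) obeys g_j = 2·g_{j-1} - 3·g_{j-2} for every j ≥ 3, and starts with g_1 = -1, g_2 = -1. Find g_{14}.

Compute successive terms:
g_3 = 1, g_4 = 5, g_5 = 7, …, g_{11} = 241, g_{12} = 197, g_{13} = -329, g_{14} = -1249.

-1249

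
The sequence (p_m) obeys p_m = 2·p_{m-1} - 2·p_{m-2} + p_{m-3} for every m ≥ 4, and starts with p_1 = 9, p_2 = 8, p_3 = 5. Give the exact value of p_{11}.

4

Compute successive terms:
p_4 = 3, p_5 = 4, p_6 = 7, p_7 = 9, p_8 = 8, p_9 = 5, p_{10} = 3, p_{11} = 4.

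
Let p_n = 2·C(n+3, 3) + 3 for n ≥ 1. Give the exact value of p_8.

C(11, 3) = 165, so p_8 = 333.

333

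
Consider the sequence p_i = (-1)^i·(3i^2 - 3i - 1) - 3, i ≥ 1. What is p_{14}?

542

(-1)^14 = 1; 3i^2 - 3i - 1 at i=14 is 545; so p_{14} = 542.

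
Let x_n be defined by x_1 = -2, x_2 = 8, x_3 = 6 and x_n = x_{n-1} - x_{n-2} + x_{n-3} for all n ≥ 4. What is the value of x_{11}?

Applying the relation repeatedly:
x_4 = -4; x_5 = -2; x_6 = 8; x_7 = 6; x_8 = -4; x_9 = -2; x_{10} = 8; x_{11} = 6.

6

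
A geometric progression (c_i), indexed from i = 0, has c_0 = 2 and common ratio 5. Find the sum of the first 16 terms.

76293945312

c_i = 2·5^(i-0).
S = 2·(5^16 - 1)/(5 - 1) = 2·(152587890625 - 1)/(4) = 76293945312.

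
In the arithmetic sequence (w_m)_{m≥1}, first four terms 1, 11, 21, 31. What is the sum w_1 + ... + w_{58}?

16588

Common difference d = 10.
w_m = 1 + (m - 1)·10.
w_{58} = 571; S = 58·(1 + 571)/2 = 16588.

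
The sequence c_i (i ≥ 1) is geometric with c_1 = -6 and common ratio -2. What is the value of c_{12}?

12288

c_i = (-6)·(-2)^(i-1).
c_{12} = (-6)·(-2)^11 = 12288.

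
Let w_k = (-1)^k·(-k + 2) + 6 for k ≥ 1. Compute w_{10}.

(-1)^10 = 1; -k + 2 at k=10 is -8; so w_{10} = -2.

-2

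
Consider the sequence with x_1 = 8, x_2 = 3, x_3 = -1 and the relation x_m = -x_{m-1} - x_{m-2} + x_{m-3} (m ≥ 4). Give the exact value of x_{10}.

x_4 = 6, x_5 = -2, x_6 = -5, x_7 = 13, x_8 = -10, x_9 = -8, x_{10} = 31.

31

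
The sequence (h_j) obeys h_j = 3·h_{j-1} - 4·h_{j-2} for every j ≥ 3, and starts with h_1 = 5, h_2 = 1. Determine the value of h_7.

Applying the relation repeatedly:
h_3 = -17;  h_4 = -55;  h_5 = -97;  h_6 = -71;  h_7 = 175.

175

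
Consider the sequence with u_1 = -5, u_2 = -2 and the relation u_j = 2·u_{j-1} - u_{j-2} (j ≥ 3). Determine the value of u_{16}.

40

Compute successive terms:
u_3 = 1  u_4 = 4  u_5 = 7  …  u_{13} = 31  u_{14} = 34  u_{15} = 37  u_{16} = 40.
(Characteristic roots are 1 and 1.)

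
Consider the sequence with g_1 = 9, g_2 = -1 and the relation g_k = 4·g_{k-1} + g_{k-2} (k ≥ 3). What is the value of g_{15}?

Applying the relation repeatedly:
g_3 = 5  g_4 = 19  g_5 = 81  …  g_{12} = 1981891  g_{13} = 8395425  g_{14} = 35563591  g_{15} = 150649789.

150649789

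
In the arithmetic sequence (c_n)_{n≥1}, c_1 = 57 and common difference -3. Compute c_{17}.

c_n = 57 + (n - 1)·(-3).
c_{17} = 57 + 16·(-3) = 9.

9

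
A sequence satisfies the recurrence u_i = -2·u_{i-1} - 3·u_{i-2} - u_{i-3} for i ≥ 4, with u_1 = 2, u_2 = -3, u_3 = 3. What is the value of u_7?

3

Step forward from the initial values:
u_4 = 1;  u_5 = -8;  u_6 = 10;  u_7 = 3.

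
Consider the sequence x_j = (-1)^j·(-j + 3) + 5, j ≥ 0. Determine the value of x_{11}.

(-1)^11 = -1; -j + 3 at j=11 is -8; so x_{11} = 13.

13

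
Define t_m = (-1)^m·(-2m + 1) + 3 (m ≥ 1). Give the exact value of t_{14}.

(-1)^14 = 1; -2m + 1 at m=14 is -27; so t_{14} = -24.

-24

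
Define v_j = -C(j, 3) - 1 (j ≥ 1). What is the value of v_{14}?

C(14, 3) = 364, so v_{14} = -365.

-365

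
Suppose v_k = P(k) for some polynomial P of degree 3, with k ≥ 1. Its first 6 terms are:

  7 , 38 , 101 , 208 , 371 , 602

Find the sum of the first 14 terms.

26579

1st diffs: 31, 63, 107, 163, 231.
2nd diffs: 32, 44, 56, 68.
3rd diffs: 12, 12, 12 (constant).
Newton forward-difference form: v_k = 7 + 31·C(k-1,1) + 32·C(k-1,2) + 12·C(k-1,3).
Continuing: …, 913, 1316, 1823, 2446, …, v_{14} = 6338.
Summing k = 1..14 (14 terms) gives 26579.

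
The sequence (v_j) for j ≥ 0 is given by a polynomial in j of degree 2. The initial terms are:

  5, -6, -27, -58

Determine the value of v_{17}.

-1542

1st diffs: -11, -21, -31.
2nd diffs: -10, -10 (constant).
Newton forward-difference form: v_j = 5 + (-11)·C(j,1) + (-10)·C(j,2).
At j = 17: j = 17, so v_{17} = 5 - 187 - 1360 = -1542.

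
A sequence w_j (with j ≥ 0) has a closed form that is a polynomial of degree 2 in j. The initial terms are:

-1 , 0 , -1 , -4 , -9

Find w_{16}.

-225

1st diffs: 1, -1, -3, -5.
2nd diffs: -2, -2, -2 (constant).
So w_j = -j^2 + 2j - 1.
Evaluating at j = 16 gives w_{16} = -225.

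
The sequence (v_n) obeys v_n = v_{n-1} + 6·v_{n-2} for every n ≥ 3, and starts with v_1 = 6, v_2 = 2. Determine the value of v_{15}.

Step forward from the initial values:
v_3 = 38  v_4 = 50  v_5 = 278  …  v_{12} = 489458  v_{13} = 1501142  v_{14} = 4437890  v_{15} = 13444742.
(Characteristic roots are 3 and -2.)

13444742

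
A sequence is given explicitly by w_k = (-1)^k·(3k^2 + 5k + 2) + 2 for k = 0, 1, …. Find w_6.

142

(-1)^6 = 1; 3k^2 + 5k + 2 at k=6 is 140; so w_6 = 142.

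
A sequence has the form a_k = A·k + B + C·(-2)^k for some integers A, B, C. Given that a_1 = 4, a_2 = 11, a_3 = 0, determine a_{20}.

At k = 1, 2, 3: A + B - 2C = 4; 2A + B + 4C = 11; 3A + B - 8C = 0.
Subtracting the first from the second: A + 6C = 7.
Subtracting the second from the third: A - 12C = -11.
Solving: C = 1, A = 1, then B = 5.
So a_k = 1·k + 5 + 1·(-2)^k; at k=20 this is 1048601.

1048601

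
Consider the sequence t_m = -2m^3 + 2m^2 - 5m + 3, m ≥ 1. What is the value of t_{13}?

t_{13} = -2·13^3 + 2·13^2 - 5·13 + 3 = -4118.

-4118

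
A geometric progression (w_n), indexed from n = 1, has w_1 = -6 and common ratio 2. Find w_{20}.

w_n = (-6)·2^(n-1).
w_{20} = (-6)·2^19 = -3145728.

-3145728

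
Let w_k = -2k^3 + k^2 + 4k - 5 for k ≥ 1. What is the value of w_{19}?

-13286

w_{19} = -2·19^3 + 1·19^2 + 4·19 - 5 = -13286.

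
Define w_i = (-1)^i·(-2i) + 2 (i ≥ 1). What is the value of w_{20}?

(-1)^20 = 1; -2i at i=20 is -40; so w_{20} = -38.

-38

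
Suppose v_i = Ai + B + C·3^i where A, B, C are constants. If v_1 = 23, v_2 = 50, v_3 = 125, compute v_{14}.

19131926

Write the equations: A + B + 3C = 23; 2A + B + 9C = 50; 3A + B + 27C = 125.
Subtracting the first from the second: A + 6C = 27.
Subtracting the second from the third: A + 18C = 75.
Solving: C = 4, A = 3, then B = 8.
Hence v_{14} = 3·14 + 8 + 4·4782969 = 19131926.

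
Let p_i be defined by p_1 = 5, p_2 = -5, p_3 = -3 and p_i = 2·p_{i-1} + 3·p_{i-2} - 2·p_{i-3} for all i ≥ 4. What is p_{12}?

-97935

Applying the relation repeatedly:
p_4 = -31;  p_5 = -61;  p_6 = -209;  p_7 = -539;  p_8 = -1583;  p_9 = -4365;  p_{10} = -12401;  p_{11} = -34731;  p_{12} = -97935.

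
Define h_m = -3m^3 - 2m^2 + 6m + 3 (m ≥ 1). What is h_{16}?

-12701

h_{16} = -3·16^3 - 2·16^2 + 6·16 + 3 = -12701.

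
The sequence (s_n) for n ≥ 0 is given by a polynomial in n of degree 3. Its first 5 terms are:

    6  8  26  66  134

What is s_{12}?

1st diffs: 2, 18, 40, 68.
2nd diffs: 16, 22, 28.
3rd diffs: 6, 6 (constant).
Newton forward-difference form: s_n = 6 + 2·C(n,1) + 16·C(n,2) + 6·C(n,3).
At n = 12: n = 12, so s_{12} = 6 + 24 + 1056 + 1320 = 2406.

2406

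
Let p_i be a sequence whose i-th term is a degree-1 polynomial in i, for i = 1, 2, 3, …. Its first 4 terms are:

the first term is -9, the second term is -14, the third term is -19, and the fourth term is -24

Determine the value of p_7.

1st diffs: -5, -5, -5 (constant).
So p_i = -5i - 4.
Evaluating at i = 7 gives p_7 = -39.

-39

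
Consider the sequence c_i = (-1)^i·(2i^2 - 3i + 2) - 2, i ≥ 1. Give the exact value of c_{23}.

-993

(-1)^23 = -1; 2i^2 - 3i + 2 at i=23 is 991; so c_{23} = -993.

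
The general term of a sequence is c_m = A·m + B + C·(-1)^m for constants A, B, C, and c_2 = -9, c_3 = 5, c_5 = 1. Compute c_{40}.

Plug in m = 2, 3, 5: 2A + B + C = -9; 3A + B - C = 5; 5A + B - C = 1.
Subtracting the first from the second: A - 2C = 14.
Subtracting the second from the third: 2A = -4.
Solving: C = -8, A = -2, then B = 3.
Therefore c_{40} = -80 + 3 + (-8)·1 = -85.

-85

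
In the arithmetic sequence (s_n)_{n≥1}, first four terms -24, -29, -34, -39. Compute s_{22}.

Common difference d = -5.
s_n = -24 + (n - 1)·(-5).
s_{22} = -24 + 21·(-5) = -129.

-129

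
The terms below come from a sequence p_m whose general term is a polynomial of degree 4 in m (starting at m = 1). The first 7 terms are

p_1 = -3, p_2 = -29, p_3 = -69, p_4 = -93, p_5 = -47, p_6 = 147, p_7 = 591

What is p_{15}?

33303

1st diffs: -26, -40, -24, 46, 194, 444.
2nd diffs: -14, 16, 70, 148, 250.
3rd diffs: 30, 54, 78, 102.
4th diffs: 24, 24, 24 (constant).
Newton forward-difference form: p_m = -3 + (-26)·C(m-1,1) + (-14)·C(m-1,2) + 30·C(m-1,3) + 24·C(m-1,4).
At m = 15: m-1 = 14, so p_{15} = -3 - 364 - 1274 + 10920 + 24024 = 33303.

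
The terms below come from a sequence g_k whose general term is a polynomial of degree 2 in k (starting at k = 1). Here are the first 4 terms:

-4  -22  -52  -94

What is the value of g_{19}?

1st diffs: -18, -30, -42.
2nd diffs: -12, -12 (constant).
So g_k = -6k^2 + 2.
Evaluating at k = 19 gives g_{19} = -2164.

-2164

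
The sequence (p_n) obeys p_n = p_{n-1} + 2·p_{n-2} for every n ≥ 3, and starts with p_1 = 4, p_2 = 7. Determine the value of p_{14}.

p_3 = 15;  p_4 = 29;  p_5 = 59;  …;  p_{11} = 3755;  p_{12} = 7509;  p_{13} = 15019;  p_{14} = 30037.
(Characteristic roots are 2 and -1.)

30037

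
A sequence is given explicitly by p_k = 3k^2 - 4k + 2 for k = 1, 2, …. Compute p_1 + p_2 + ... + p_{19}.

Over k = 1..19: Σk = 190, Σk² = 2470.
Total = (3)·2470 + (-4)·190 + (2)·19 = 6688.

6688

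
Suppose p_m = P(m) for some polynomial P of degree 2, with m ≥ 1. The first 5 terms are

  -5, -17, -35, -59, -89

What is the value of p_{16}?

1st diffs: -12, -18, -24, -30.
2nd diffs: -6, -6, -6 (constant).
Newton forward-difference form: p_m = -5 + (-12)·C(m-1,1) + (-6)·C(m-1,2).
At m = 16: m-1 = 15, so p_{16} = -5 - 180 - 630 = -815.

-815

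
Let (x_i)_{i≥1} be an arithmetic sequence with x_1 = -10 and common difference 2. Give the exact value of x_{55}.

98

x_i = -10 + (i - 1)·2.
x_{55} = -10 + 54·2 = 98.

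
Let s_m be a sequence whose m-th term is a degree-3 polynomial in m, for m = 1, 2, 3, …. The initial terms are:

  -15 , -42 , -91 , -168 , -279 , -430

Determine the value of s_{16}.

-5460

1st diffs: -27, -49, -77, -111, -151.
2nd diffs: -22, -28, -34, -40.
3rd diffs: -6, -6, -6 (constant).
So s_m = -m^3 - 5m^2 - 5m - 4.
Evaluating at m = 16 gives s_{16} = -5460.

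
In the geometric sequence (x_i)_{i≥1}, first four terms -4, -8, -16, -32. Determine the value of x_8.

-512

Common ratio r = 2.
x_i = (-4)·2^(i-1).
x_8 = (-4)·2^7 = -512.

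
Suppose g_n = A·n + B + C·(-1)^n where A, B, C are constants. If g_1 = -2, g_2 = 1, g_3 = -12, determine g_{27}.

-132

The three given values yield: A + B - C = -2; 2A + B + C = 1; 3A + B - C = -12.
Subtracting the first from the second: A + 2C = 3.
Subtracting the second from the third: A - 2C = -13.
Solving: C = 4, A = -5, then B = 7.
Hence g_{27} = -5·27 + 7 + 4·(-1) = -132.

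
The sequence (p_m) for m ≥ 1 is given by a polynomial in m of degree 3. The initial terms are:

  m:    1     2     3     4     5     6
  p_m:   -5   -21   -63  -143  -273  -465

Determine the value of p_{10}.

1st diffs: -16, -42, -80, -130, -192.
2nd diffs: -26, -38, -50, -62.
3rd diffs: -12, -12, -12 (constant).
Newton forward-difference form: p_m = -5 + (-16)·C(m-1,1) + (-26)·C(m-1,2) + (-12)·C(m-1,3).
At m = 10: m-1 = 9, so p_{10} = -5 - 144 - 936 - 1008 = -2093.

-2093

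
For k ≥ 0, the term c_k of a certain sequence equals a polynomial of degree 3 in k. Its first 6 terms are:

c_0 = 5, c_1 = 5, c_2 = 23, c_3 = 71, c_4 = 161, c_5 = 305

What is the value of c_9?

1st diffs: 0, 18, 48, 90, 144.
2nd diffs: 18, 30, 42, 54.
3rd diffs: 12, 12, 12 (constant).
Newton forward-difference form: c_k = 5 + 18·C(k,2) + 12·C(k,3).
At k = 9: k = 9, so c_9 = 5 + 648 + 1008 = 1661.

1661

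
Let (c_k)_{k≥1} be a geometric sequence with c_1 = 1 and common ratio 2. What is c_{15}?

c_k = 1·2^(k-1).
c_{15} = 1·2^14 = 16384.

16384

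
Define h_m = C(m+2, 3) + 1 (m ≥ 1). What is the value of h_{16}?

817

C(18, 3) = 816, so h_{16} = 817.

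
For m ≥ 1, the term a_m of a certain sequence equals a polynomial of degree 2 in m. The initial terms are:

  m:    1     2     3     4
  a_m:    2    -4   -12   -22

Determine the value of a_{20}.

-454

1st diffs: -6, -8, -10.
2nd diffs: -2, -2 (constant).
Newton forward-difference form: a_m = 2 + (-6)·C(m-1,1) + (-2)·C(m-1,2).
At m = 20: m-1 = 19, so a_{20} = 2 - 114 - 342 = -454.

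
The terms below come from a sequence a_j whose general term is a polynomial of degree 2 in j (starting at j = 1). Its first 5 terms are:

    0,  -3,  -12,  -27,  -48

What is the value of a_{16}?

1st diffs: -3, -9, -15, -21.
2nd diffs: -6, -6, -6 (constant).
Newton forward-difference form: a_j = (-3)·C(j-1,1) + (-6)·C(j-1,2).
At j = 16: j-1 = 15, so a_{16} = -45 - 630 = -675.

-675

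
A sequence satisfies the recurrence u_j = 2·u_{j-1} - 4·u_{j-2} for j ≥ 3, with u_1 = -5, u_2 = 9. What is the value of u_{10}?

Compute successive terms:
u_3 = 38;  u_4 = 40;  u_5 = -72;  u_6 = -304;  u_7 = -320;  u_8 = 576;  u_9 = 2432;  u_{10} = 2560.

2560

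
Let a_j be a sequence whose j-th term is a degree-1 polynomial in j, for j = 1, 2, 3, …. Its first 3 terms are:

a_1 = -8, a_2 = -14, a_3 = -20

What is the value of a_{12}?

-74

1st diffs: -6, -6 (constant).
So a_j = -6j - 2.
Evaluating at j = 12 gives a_{12} = -74.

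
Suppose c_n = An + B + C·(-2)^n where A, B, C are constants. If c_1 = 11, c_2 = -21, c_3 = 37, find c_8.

Write the equations: A + B - 2C = 11; 2A + B + 4C = -21; 3A + B - 8C = 37.
Subtracting the first from the second: A + 6C = -32.
Subtracting the second from the third: A - 12C = 58.
Solving: C = -5, A = -2, then B = 3.
So c_n = -2·n + 3 + (-5)·(-2)^n; at n=8 this is -1293.

-1293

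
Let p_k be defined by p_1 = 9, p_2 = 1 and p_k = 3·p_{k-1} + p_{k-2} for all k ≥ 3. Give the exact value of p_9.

14628

Iterate the recurrence:
p_3 = 12, p_4 = 37, p_5 = 123, p_6 = 406, p_7 = 1341, p_8 = 4429, p_9 = 14628.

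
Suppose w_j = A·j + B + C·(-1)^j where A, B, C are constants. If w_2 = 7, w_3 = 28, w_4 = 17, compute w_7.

Write the equations: 2A + B + C = 7; 3A + B - C = 28; 4A + B + C = 17.
Subtracting the first from the second: A - 2C = 21.
Subtracting the second from the third: A + 2C = -11.
Solving: C = -8, A = 5, then B = 5.
So w_j = 5·j + 5 + (-8)·(-1)^j; at j=7 this is 48.

48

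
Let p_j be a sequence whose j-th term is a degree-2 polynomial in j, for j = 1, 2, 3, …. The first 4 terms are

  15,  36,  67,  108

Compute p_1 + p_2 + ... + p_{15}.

6980

1st diffs: 21, 31, 41.
2nd diffs: 10, 10 (constant).
Newton forward-difference form: p_j = 15 + 21·C(j-1,1) + 10·C(j-1,2).
Continuing: …, 159, 220, 291, 372, …, p_{15} = 1219.
Summing j = 1..15 (15 terms) gives 6980.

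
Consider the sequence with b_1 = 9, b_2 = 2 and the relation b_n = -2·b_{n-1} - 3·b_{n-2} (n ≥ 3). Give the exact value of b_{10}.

1658

b_3 = -31;  b_4 = 56;  b_5 = -19;  b_6 = -130;  b_7 = 317;  b_8 = -244;  b_9 = -463;  b_{10} = 1658.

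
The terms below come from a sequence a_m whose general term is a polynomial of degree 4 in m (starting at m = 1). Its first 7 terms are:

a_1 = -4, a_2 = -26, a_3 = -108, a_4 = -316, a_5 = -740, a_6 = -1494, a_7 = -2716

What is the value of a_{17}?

-88196

1st diffs: -22, -82, -208, -424, -754, -1222.
2nd diffs: -60, -126, -216, -330, -468.
3rd diffs: -66, -90, -114, -138.
4th diffs: -24, -24, -24 (constant).
So a_m = -m^4 - m^3 + m^2 - 3m.
Evaluating at m = 17 gives a_{17} = -88196.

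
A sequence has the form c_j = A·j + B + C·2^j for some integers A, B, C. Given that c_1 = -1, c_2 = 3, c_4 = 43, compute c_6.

Write the equations: A + B + 2C = -1; 2A + B + 4C = 3; 4A + B + 16C = 43.
Subtracting the first from the second: A + 2C = 4.
Subtracting the second from the third: 2A + 12C = 40.
Solving: C = 4, A = -4, then B = -5.
Therefore c_6 = -24 + (-5) + 4·64 = 227.

227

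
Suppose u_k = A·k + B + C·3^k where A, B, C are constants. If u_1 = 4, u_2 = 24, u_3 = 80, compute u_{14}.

14348928

At k = 1, 2, 3: A + B + 3C = 4; 2A + B + 9C = 24; 3A + B + 27C = 80.
Subtracting the first from the second: A + 6C = 20.
Subtracting the second from the third: A + 18C = 56.
Solving: C = 3, A = 2, then B = -7.
So u_k = 2·k + (-7) + 3·3^k; at k=14 this is 14348928.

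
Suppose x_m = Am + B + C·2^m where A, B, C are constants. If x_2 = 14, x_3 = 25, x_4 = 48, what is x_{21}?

6291439

Plug in m = 2, 3, 4: 2A + B + 4C = 14; 3A + B + 8C = 25; 4A + B + 16C = 48.
Subtracting the first from the second: A + 4C = 11.
Subtracting the second from the third: A + 8C = 23.
Solving: C = 3, A = -1, then B = 4.
Hence x_{21} = -1·21 + 4 + 3·2097152 = 6291439.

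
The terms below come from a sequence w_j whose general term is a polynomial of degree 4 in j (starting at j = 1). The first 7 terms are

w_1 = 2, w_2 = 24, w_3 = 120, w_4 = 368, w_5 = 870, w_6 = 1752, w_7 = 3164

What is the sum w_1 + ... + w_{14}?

155092

1st diffs: 22, 96, 248, 502, 882, 1412.
2nd diffs: 74, 152, 254, 380, 530.
3rd diffs: 78, 102, 126, 150.
4th diffs: 24, 24, 24 (constant).
Newton forward-difference form: w_j = 2 + 22·C(j-1,1) + 74·C(j-1,2) + 78·C(j-1,3) + 24·C(j-1,4).
Continuing: …, 5280, 8298, 12440, 17952, …, w_{14} = 45528.
Summing j = 1..14 (14 terms) gives 155092.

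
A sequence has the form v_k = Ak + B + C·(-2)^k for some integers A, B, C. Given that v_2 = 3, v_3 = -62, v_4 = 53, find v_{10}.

5063

Write the equations: 2A + B + 4C = 3; 3A + B - 8C = -62; 4A + B + 16C = 53.
Subtracting the first from the second: A - 12C = -65.
Subtracting the second from the third: A + 24C = 115.
Solving: C = 5, A = -5, then B = -7.
Hence v_{10} = -5·10 + (-7) + 5·1024 = 5063.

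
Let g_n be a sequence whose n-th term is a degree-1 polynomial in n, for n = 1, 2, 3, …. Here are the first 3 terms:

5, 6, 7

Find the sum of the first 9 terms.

81

1st diffs: 1, 1 (constant).
So g_n = n + 4.
Continuing: …, 8, 9, 10, 11, …, g_9 = 13.
Summing n = 1..9 (9 terms) gives 81.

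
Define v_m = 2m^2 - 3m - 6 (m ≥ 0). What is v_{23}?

983

v_{23} = 2·23^2 - 3·23 - 6 = 983.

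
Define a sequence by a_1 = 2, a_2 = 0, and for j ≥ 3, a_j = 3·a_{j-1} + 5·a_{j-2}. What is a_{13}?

13064690

Applying the relation repeatedly:
a_3 = 10;  a_4 = 30;  a_5 = 140;  …;  a_{10} = 177270;  a_{11} = 743260;  a_{12} = 3116130;  a_{13} = 13064690.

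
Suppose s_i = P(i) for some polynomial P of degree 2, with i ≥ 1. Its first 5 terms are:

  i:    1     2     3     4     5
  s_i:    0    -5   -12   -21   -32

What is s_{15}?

-252

1st diffs: -5, -7, -9, -11.
2nd diffs: -2, -2, -2 (constant).
So s_i = -i^2 - 2i + 3.
Evaluating at i = 15 gives s_{15} = -252.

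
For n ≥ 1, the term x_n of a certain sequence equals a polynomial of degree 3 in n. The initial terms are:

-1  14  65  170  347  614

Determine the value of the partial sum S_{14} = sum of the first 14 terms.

32473

1st diffs: 15, 51, 105, 177, 267.
2nd diffs: 36, 54, 72, 90.
3rd diffs: 18, 18, 18 (constant).
So x_n = 3n^3 - 6n + 2.
Continuing: …, 989, 1490, 2135, 2942, …, x_{14} = 8150.
Summing n = 1..14 (14 terms) gives 32473.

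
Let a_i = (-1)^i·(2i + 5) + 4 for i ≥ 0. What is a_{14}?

(-1)^14 = 1; 2i + 5 at i=14 is 33; so a_{14} = 37.

37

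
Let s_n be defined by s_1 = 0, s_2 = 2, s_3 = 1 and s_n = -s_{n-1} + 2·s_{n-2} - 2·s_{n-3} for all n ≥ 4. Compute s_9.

s_4 = 3; s_5 = -5; s_6 = 9; s_7 = -25; s_8 = 53; s_9 = -121.

-121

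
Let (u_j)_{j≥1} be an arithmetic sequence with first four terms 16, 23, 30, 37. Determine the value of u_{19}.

Common difference d = 7.
u_j = 16 + (j - 1)·7.
u_{19} = 16 + 18·7 = 142.

142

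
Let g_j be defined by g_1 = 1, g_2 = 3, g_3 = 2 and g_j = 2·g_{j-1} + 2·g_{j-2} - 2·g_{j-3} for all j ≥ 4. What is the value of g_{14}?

54448

Compute successive terms:
g_4 = 8  g_5 = 14  g_6 = 40  …  g_{11} = 3560  g_{12} = 8848  g_{13} = 21936  g_{14} = 54448.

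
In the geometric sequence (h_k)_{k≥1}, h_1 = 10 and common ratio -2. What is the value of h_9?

2560

h_k = 10·(-2)^(k-1).
h_9 = 10·(-2)^8 = 2560.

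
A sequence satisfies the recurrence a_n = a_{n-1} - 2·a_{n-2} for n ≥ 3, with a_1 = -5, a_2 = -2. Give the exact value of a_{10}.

4

Compute successive terms:
a_3 = 8, a_4 = 12, a_5 = -4, a_6 = -28, a_7 = -20, a_8 = 36, a_9 = 76, a_{10} = 4.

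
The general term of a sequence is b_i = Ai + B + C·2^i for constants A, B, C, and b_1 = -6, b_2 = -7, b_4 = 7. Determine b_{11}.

At i = 1, 2, 4: A + B + 2C = -6; 2A + B + 4C = -7; 4A + B + 16C = 7.
Subtracting the first from the second: A + 2C = -1.
Subtracting the second from the third: 2A + 12C = 14.
Solving: C = 2, A = -5, then B = -5.
Hence b_{11} = -5·11 + (-5) + 2·2048 = 4036.

4036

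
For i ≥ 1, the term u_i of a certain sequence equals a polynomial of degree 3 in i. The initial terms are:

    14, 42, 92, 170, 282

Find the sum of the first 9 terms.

1st diffs: 28, 50, 78, 112.
2nd diffs: 22, 28, 34.
3rd diffs: 6, 6 (constant).
Newton forward-difference form: u_i = 14 + 28·C(i-1,1) + 22·C(i-1,2) + 6·C(i-1,3).
Continuing: 434, 632, 882, 1190.
Summing i = 1..9 (9 terms) gives 3738.

3738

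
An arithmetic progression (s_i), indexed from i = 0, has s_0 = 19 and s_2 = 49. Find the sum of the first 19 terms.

2926

Common difference d = (49 - 19) / (2 - 0) = 15.
s_i = 19 + (i - 0)·15.
s_{18} = 289; S = 19·(19 + 289)/2 = 2926.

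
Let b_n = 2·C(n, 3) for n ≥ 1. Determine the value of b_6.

C(6, 3) = 20, so b_6 = 40.

40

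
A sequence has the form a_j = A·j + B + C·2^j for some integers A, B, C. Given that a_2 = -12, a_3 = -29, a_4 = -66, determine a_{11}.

Plug in j = 2, 3, 4: 2A + B + 4C = -12; 3A + B + 8C = -29; 4A + B + 16C = -66.
Subtracting the first from the second: A + 4C = -17.
Subtracting the second from the third: A + 8C = -37.
Solving: C = -5, A = 3, then B = 2.
Hence a_{11} = 3·11 + 2 + (-5)·2048 = -10205.

-10205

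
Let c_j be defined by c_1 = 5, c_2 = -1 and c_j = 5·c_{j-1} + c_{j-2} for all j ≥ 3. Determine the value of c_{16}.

-370497401

Compute successive terms:
c_3 = 0; c_4 = -1; c_5 = -5; …; c_{13} = -2646275; c_{14} = -13741001; c_{15} = -71351280; c_{16} = -370497401.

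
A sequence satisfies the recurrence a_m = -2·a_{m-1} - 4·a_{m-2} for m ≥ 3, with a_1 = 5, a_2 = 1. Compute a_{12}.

-11264

Applying the relation repeatedly:
a_3 = -22;  a_4 = 40;  a_5 = 8;  a_6 = -176;  a_7 = 320;  a_8 = 64;  a_9 = -1408;  a_{10} = 2560;  a_{11} = 512;  a_{12} = -11264.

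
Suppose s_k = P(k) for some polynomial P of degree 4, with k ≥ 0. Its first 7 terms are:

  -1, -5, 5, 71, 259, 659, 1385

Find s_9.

7019

1st diffs: -4, 10, 66, 188, 400, 726.
2nd diffs: 14, 56, 122, 212, 326.
3rd diffs: 42, 66, 90, 114.
4th diffs: 24, 24, 24 (constant).
So s_k = k^4 + k^3 - 3k^2 - 3k - 1.
Evaluating at k = 9 gives s_9 = 7019.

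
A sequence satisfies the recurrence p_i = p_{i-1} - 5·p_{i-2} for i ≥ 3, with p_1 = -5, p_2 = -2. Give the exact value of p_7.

p_3 = 23  p_4 = 33  p_5 = -82  p_6 = -247  p_7 = 163.

163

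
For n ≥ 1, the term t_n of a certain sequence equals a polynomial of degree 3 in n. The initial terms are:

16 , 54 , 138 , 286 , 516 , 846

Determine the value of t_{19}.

22426

1st diffs: 38, 84, 148, 230, 330.
2nd diffs: 46, 64, 82, 100.
3rd diffs: 18, 18, 18 (constant).
Newton forward-difference form: t_n = 16 + 38·C(n-1,1) + 46·C(n-1,2) + 18·C(n-1,3).
At n = 19: n-1 = 18, so t_{19} = 16 + 684 + 7038 + 14688 = 22426.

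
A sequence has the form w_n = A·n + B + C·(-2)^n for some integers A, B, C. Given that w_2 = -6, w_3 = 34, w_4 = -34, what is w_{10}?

Plug in n = 2, 3, 4: 2A + B + 4C = -6; 3A + B - 8C = 34; 4A + B + 16C = -34.
Subtracting the first from the second: A - 12C = 40.
Subtracting the second from the third: A + 24C = -68.
Solving: C = -3, A = 4, then B = -2.
Hence w_{10} = 4·10 + (-2) + (-3)·1024 = -3034.

-3034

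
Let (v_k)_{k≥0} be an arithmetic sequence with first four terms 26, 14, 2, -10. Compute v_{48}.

-550

Common difference d = -12.
v_k = 26 + (k - 0)·(-12).
v_{48} = 26 + 48·(-12) = -550.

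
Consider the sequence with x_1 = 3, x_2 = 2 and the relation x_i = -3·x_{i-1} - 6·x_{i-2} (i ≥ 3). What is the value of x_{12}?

Iterate the recurrence:
x_3 = -24, x_4 = 60, x_5 = -36, x_6 = -252, x_7 = 972, x_8 = -1404, x_9 = -1620, x_{10} = 13284, x_{11} = -30132, x_{12} = 10692.

10692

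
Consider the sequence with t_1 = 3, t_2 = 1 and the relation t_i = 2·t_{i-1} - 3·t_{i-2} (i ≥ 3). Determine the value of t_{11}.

-679

Applying the relation repeatedly:
t_3 = -7, t_4 = -17, t_5 = -13, t_6 = 25, t_7 = 89, t_8 = 103, t_9 = -61, t_{10} = -431, t_{11} = -679.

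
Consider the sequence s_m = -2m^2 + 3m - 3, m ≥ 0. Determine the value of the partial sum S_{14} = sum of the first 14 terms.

Over m = 0..13: Σm = 91, Σm² = 819.
Total = (-2)·819 + (3)·91 + (-3)·14 = -1407.

-1407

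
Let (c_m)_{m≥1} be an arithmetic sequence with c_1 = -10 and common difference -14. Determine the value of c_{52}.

-724

c_m = -10 + (m - 1)·(-14).
c_{52} = -10 + 51·(-14) = -724.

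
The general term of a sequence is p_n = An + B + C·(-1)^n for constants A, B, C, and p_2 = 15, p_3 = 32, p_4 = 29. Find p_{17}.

Plug in n = 2, 3, 4: 2A + B + C = 15; 3A + B - C = 32; 4A + B + C = 29.
Subtracting the first from the second: A - 2C = 17.
Subtracting the second from the third: A + 2C = -3.
Solving: C = -5, A = 7, then B = 6.
Hence p_{17} = 7·17 + 6 + (-5)·(-1) = 130.

130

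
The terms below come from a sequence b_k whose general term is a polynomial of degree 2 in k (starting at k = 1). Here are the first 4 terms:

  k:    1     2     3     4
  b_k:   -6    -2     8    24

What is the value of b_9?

194

1st diffs: 4, 10, 16.
2nd diffs: 6, 6 (constant).
Newton forward-difference form: b_k = -6 + 4·C(k-1,1) + 6·C(k-1,2).
At k = 9: k-1 = 8, so b_9 = -6 + 32 + 168 = 194.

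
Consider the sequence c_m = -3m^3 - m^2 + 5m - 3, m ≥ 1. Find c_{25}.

c_{25} = -3·25^3 - 1·25^2 + 5·25 - 3 = -47378.

-47378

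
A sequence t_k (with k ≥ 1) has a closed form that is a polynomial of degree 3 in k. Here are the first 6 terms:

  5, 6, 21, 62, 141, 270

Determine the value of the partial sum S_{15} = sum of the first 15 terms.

1st diffs: 1, 15, 41, 79, 129.
2nd diffs: 14, 26, 38, 50.
3rd diffs: 12, 12, 12 (constant).
So t_k = 2k^3 - 5k^2 + 2k + 6.
Continuing: …, 461, 726, 1077, 1526, …, t_{15} = 5661.
Summing k = 1..15 (15 terms) gives 22930.

22930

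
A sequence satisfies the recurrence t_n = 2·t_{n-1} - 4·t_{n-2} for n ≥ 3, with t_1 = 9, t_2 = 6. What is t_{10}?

-4608

t_3 = -24;  t_4 = -72;  t_5 = -48;  t_6 = 192;  t_7 = 576;  t_8 = 384;  t_9 = -1536;  t_{10} = -4608.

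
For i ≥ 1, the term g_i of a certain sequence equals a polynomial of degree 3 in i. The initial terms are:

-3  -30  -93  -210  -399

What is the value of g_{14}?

1st diffs: -27, -63, -117, -189.
2nd diffs: -36, -54, -72.
3rd diffs: -18, -18 (constant).
Newton forward-difference form: g_i = -3 + (-27)·C(i-1,1) + (-36)·C(i-1,2) + (-18)·C(i-1,3).
At i = 14: i-1 = 13, so g_{14} = -3 - 351 - 2808 - 5148 = -8310.

-8310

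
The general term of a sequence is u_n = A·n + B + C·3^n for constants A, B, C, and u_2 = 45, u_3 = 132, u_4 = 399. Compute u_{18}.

The three given values yield: 2A + B + 9C = 45; 3A + B + 27C = 132; 4A + B + 81C = 399.
Subtracting the first from the second: A + 18C = 87.
Subtracting the second from the third: A + 54C = 267.
Solving: C = 5, A = -3, then B = 6.
Hence u_{18} = -3·18 + 6 + 5·387420489 = 1937102397.

1937102397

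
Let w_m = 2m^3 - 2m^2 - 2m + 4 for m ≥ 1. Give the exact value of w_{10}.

w_{10} = 2·10^3 - 2·10^2 - 2·10 + 4 = 1784.

1784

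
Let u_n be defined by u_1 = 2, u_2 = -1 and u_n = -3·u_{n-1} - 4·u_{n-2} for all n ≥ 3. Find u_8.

Compute successive terms:
u_3 = -5; u_4 = 19; u_5 = -37; u_6 = 35; u_7 = 43; u_8 = -269.

-269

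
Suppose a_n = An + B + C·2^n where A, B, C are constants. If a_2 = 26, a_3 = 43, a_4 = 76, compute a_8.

At n = 2, 3, 4: 2A + B + 4C = 26; 3A + B + 8C = 43; 4A + B + 16C = 76.
Subtracting the first from the second: A + 4C = 17.
Subtracting the second from the third: A + 8C = 33.
Solving: C = 4, A = 1, then B = 8.
So a_n = 1·n + 8 + 4·2^n; at n=8 this is 1040.

1040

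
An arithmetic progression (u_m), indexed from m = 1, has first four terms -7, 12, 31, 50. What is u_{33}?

Common difference d = 19.
u_m = -7 + (m - 1)·19.
u_{33} = -7 + 32·19 = 601.

601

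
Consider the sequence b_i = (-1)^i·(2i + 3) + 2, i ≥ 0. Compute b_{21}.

-43

(-1)^21 = -1; 2i + 3 at i=21 is 45; so b_{21} = -43.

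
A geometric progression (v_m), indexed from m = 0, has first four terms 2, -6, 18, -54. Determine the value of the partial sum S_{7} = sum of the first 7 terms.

Common ratio r = -3.
v_m = 2·(-3)^(m-0).
S = 2·((-3)^7 - 1)/(-3 - 1) = 2·(-2187 - 1)/(-4) = 1094.

1094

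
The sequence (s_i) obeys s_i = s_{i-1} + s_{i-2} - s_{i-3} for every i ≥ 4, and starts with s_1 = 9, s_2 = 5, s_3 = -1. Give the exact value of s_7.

-21

s_4 = -5; s_5 = -11; s_6 = -15; s_7 = -21.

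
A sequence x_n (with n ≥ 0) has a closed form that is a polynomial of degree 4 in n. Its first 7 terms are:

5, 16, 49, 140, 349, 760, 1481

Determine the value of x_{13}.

29320

1st diffs: 11, 33, 91, 209, 411, 721.
2nd diffs: 22, 58, 118, 202, 310.
3rd diffs: 36, 60, 84, 108.
4th diffs: 24, 24, 24 (constant).
Newton forward-difference form: x_n = 5 + 11·C(n,1) + 22·C(n,2) + 36·C(n,3) + 24·C(n,4).
At n = 13: n = 13, so x_{13} = 5 + 143 + 1716 + 10296 + 17160 = 29320.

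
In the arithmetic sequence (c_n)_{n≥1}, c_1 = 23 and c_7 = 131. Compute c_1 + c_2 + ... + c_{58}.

Common difference d = (131 - 23) / (7 - 1) = 18.
c_n = 23 + (n - 1)·18.
c_{58} = 1049; S = 58·(23 + 1049)/2 = 31088.

31088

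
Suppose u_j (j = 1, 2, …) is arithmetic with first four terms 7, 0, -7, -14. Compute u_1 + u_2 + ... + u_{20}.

Common difference d = -7.
u_j = 7 + (j - 1)·(-7).
u_{20} = -126; S = 20·(7 + (-126))/2 = -1190.

-1190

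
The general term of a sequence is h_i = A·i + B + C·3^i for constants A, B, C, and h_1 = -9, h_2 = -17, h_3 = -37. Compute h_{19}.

Write the equations: A + B + 3C = -9; 2A + B + 9C = -17; 3A + B + 27C = -37.
Subtracting the first from the second: A + 6C = -8.
Subtracting the second from the third: A + 18C = -20.
Solving: C = -1, A = -2, then B = -4.
So h_i = -2·i + (-4) + (-1)·3^i; at i=19 this is -1162261509.

-1162261509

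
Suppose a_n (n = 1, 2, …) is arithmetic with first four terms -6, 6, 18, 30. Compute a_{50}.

Common difference d = 12.
a_n = -6 + (n - 1)·12.
a_{50} = -6 + 49·12 = 582.

582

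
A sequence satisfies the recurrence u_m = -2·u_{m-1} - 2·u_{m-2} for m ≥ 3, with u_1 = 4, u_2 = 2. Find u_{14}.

-128

Iterate the recurrence:
u_3 = -12  u_4 = 20  u_5 = -16  …  u_{11} = -192  u_{12} = 320  u_{13} = -256  u_{14} = -128.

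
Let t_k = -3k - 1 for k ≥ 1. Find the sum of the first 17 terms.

Over k = 1..17: Σk = 153.
Total = (-3)·153 + (-1)·17 = -476.

-476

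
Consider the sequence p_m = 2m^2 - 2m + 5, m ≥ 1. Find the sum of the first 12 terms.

1204

Over m = 1..12: Σm = 78, Σm² = 650.
Total = (2)·650 + (-2)·78 + (5)·12 = 1204.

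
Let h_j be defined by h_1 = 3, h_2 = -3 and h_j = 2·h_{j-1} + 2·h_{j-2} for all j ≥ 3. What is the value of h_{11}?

Compute successive terms:
h_3 = 0, h_4 = -6, h_5 = -12, h_6 = -36, h_7 = -96, h_8 = -264, h_9 = -720, h_{10} = -1968, h_{11} = -5376.

-5376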